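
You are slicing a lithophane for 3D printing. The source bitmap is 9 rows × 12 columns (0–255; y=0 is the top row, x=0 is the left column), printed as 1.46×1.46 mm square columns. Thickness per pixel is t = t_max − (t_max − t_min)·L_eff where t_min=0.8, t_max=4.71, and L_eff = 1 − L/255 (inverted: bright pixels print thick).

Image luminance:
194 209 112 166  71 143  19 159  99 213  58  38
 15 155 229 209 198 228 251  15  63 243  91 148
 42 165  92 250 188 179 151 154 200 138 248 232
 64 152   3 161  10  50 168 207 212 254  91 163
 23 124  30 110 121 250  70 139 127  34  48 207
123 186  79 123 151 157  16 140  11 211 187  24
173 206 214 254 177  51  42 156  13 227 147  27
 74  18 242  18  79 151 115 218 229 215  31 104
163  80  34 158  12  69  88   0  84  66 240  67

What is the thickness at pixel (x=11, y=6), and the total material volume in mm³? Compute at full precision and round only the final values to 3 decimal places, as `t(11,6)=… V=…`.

span = t_max - t_min = 4.71 - 0.8 = 3.910
L(11,6) = 27, L_eff = 1 - 27/255 = 0.894118 (inverted)
t(11,6) = 4.71 - 3.910·0.894118 = 1.214
Σt over all 9·12 pixels = 298.506
V = pitch²·Σt = 1.46²·298.506 = 636.295

t(11,6)=1.214 V=636.295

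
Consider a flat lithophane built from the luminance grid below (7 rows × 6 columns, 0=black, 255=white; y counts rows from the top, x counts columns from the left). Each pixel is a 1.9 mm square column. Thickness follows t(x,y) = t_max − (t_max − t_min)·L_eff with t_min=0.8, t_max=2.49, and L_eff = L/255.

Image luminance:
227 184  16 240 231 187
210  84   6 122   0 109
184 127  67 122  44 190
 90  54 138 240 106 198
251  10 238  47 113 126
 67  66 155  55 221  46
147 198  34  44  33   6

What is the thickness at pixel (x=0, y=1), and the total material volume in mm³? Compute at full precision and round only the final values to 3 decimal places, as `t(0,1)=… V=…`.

t(0,1)=1.098 V=257.119

span = t_max - t_min = 2.49 - 0.8 = 1.690
L(0,1) = 210, L_eff = 210/255 = 0.823529
t(0,1) = 2.49 - 1.690·0.823529 = 1.098
Σt over all 7·6 pixels = 1816213/25500 ≈ 71.2240392
V = pitch²·Σt = 1.9²·1816213/25500 = 257.119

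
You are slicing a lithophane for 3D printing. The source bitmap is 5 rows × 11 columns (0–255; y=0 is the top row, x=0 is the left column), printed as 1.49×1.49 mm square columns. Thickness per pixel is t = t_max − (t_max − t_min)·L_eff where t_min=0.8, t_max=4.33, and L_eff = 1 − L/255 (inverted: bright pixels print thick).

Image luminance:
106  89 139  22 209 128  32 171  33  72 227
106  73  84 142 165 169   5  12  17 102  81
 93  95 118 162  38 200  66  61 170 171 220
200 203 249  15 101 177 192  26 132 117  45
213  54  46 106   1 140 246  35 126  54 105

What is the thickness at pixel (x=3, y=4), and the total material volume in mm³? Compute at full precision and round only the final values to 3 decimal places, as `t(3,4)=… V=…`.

t(3,4)=2.267 V=287.031

span = t_max - t_min = 4.33 - 0.8 = 3.530
L(3,4) = 106, L_eff = 1 - 106/255 = 0.584314 (inverted)
t(3,4) = 4.33 - 3.530·0.584314 = 2.267
Σt over all 5·11 pixels = 3296833/25500 ≈ 129.2875686
V = pitch²·Σt = 1.49²·3296833/25500 = 287.031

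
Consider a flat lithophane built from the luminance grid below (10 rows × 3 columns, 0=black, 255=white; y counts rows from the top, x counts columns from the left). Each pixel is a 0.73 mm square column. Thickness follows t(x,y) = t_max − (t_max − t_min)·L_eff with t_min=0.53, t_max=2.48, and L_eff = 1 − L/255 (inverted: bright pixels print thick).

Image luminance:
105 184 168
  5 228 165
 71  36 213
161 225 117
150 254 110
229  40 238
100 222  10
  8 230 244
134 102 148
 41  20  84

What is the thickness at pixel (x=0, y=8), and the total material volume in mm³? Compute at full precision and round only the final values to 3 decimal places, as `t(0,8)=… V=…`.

span = t_max - t_min = 2.48 - 0.53 = 1.950
L(0,8) = 134, L_eff = 1 - 134/255 = 0.474510 (inverted)
t(0,8) = 2.48 - 1.950·0.474510 = 1.555
Σt over all 10·3 pixels = 19894/425 ≈ 46.8094118
V = pitch²·Σt = 0.73²·19894/425 = 24.945

t(0,8)=1.555 V=24.945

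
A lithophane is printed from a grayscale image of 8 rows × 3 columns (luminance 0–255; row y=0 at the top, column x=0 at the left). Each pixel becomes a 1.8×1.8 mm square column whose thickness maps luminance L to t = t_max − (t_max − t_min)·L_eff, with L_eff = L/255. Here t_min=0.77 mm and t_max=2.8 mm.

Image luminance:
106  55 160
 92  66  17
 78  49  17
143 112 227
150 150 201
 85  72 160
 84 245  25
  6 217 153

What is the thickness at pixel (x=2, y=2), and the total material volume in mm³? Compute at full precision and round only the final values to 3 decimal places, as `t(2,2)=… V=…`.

t(2,2)=2.665 V=148.861

span = t_max - t_min = 2.8 - 0.77 = 2.030
L(2,2) = 17, L_eff = 17/255 = 0.066667
t(2,2) = 2.8 - 2.030·0.066667 = 2.665
Σt over all 8·3 pixels = 39053/850 ≈ 45.9447059
V = pitch²·Σt = 1.8²·39053/850 = 148.861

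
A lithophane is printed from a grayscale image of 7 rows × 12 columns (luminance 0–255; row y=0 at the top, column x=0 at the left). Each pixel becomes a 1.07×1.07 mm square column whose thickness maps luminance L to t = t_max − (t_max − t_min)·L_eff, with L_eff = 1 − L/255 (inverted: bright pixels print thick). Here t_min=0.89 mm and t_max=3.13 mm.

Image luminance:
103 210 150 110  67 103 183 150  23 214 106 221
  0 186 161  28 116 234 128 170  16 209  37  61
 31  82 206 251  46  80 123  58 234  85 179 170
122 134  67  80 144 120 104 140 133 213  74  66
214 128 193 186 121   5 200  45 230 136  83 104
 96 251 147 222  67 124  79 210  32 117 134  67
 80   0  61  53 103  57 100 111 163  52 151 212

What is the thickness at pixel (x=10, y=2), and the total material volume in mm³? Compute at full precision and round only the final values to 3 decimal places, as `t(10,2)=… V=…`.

span = t_max - t_min = 3.13 - 0.89 = 2.240
L(10,2) = 179, L_eff = 1 - 179/255 = 0.298039 (inverted)
t(10,2) = 3.13 - 2.240·0.298039 = 2.462
Σt over all 7·12 pixels = 1051267/6375 ≈ 164.9046275
V = pitch²·Σt = 1.07²·1051267/6375 = 188.799

t(10,2)=2.462 V=188.799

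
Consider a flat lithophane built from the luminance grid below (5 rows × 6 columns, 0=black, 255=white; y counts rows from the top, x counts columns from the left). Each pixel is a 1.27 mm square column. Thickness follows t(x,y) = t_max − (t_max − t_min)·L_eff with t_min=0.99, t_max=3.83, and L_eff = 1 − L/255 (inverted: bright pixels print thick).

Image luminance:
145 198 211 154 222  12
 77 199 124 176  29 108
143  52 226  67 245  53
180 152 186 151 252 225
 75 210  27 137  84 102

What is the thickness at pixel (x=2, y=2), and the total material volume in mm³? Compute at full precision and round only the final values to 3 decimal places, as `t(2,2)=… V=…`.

t(2,2)=3.507 V=123.744

span = t_max - t_min = 3.83 - 0.99 = 2.840
L(2,2) = 226, L_eff = 1 - 226/255 = 0.113725 (inverted)
t(2,2) = 3.83 - 2.840·0.113725 = 3.507
Σt over all 5·6 pixels = 978199/12750 ≈ 76.7214902
V = pitch²·Σt = 1.27²·978199/12750 = 123.744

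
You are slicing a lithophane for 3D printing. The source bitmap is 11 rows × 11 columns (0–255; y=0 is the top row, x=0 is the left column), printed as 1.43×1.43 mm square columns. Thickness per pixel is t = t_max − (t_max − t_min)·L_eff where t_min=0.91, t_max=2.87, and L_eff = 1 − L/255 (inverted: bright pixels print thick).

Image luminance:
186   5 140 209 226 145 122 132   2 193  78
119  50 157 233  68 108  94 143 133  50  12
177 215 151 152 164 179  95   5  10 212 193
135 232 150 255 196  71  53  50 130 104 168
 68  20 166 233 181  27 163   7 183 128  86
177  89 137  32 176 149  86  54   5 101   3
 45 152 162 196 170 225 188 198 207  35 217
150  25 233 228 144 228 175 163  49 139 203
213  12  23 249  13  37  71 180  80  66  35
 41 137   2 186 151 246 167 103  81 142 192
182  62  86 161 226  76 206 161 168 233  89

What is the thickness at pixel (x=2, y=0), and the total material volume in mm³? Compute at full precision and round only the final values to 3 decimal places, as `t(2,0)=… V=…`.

span = t_max - t_min = 2.87 - 0.91 = 1.960
L(2,0) = 140, L_eff = 1 - 140/255 = 0.450980 (inverted)
t(2,0) = 2.87 - 1.960·0.450980 = 1.986
Σt over all 11·11 pixels = 1953959/8500 ≈ 229.8775294
V = pitch²·Σt = 1.43²·1953959/8500 = 470.077

t(2,0)=1.986 V=470.077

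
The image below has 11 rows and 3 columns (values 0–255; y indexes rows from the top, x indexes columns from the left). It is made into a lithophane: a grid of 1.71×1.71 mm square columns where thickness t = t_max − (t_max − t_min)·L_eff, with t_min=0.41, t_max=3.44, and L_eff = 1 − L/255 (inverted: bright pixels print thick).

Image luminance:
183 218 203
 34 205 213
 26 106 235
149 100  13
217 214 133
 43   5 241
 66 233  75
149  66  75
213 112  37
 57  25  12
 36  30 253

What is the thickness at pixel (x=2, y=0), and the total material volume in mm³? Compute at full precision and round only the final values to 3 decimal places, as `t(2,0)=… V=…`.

span = t_max - t_min = 3.44 - 0.41 = 3.030
L(2,0) = 203, L_eff = 1 - 203/255 = 0.203922 (inverted)
t(2,0) = 3.44 - 3.030·0.203922 = 2.822
Σt over all 11·3 pixels = 258341/4250 ≈ 60.7861176
V = pitch²·Σt = 1.71²·258341/4250 = 177.745

t(2,0)=2.822 V=177.745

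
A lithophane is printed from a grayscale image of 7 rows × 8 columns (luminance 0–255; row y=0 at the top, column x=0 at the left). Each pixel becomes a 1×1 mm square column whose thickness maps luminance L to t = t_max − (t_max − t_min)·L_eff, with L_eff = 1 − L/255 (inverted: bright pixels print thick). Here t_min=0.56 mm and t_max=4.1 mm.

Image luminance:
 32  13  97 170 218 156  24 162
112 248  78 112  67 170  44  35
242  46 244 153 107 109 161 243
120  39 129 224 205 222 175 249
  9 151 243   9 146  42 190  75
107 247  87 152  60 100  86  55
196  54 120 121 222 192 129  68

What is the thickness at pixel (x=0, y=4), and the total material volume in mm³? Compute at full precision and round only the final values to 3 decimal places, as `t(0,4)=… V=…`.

span = t_max - t_min = 4.1 - 0.56 = 3.540
L(0,4) = 9, L_eff = 1 - 9/255 = 0.964706 (inverted)
t(0,4) = 4.1 - 3.540·0.964706 = 0.685
Σt over all 7·8 pixels = 562033/4250 ≈ 132.2430588
V = pitch²·Σt = 1²·562033/4250 = 132.243

t(0,4)=0.685 V=132.243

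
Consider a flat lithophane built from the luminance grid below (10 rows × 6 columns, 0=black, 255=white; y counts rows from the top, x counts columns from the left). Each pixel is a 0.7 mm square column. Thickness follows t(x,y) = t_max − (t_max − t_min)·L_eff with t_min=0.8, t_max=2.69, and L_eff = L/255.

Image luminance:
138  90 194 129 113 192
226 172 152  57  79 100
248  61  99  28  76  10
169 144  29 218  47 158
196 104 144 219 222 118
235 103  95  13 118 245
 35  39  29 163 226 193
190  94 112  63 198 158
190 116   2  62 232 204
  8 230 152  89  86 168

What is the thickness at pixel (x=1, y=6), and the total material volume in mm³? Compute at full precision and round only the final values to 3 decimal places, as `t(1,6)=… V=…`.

span = t_max - t_min = 2.69 - 0.8 = 1.890
L(1,6) = 39, L_eff = 39/255 = 0.152941
t(1,6) = 2.69 - 1.890·0.152941 = 2.401
Σt over all 10·6 pixels = 44088/425 ≈ 103.7364706
V = pitch²·Σt = 0.7²·44088/425 = 50.831

t(1,6)=2.401 V=50.831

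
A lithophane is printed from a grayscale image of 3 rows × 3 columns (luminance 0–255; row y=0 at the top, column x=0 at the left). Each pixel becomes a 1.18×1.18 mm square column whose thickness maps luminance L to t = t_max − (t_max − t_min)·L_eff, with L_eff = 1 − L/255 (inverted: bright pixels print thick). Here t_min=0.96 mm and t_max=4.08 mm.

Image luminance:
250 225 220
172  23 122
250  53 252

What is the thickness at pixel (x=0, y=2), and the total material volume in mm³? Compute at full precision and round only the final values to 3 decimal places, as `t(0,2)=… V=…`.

t(0,2)=4.019 V=38.726

span = t_max - t_min = 4.08 - 0.96 = 3.120
L(0,2) = 250, L_eff = 1 - 250/255 = 0.019608 (inverted)
t(0,2) = 4.08 - 3.120·0.019608 = 4.019
Σt over all 3·3 pixels = 59102/2125 ≈ 27.8127059
V = pitch²·Σt = 1.18²·59102/2125 = 38.726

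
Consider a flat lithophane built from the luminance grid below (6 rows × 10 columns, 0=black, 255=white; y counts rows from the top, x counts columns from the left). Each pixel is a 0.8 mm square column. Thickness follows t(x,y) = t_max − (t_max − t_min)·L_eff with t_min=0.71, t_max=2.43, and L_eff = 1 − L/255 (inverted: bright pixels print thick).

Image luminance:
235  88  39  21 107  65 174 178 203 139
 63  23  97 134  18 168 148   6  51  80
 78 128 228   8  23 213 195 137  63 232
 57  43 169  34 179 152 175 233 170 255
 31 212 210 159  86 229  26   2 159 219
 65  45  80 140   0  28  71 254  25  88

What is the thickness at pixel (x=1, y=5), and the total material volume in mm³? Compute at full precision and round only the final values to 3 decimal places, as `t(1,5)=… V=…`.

span = t_max - t_min = 2.43 - 0.71 = 1.720
L(1,5) = 45, L_eff = 1 - 45/255 = 0.823529 (inverted)
t(1,5) = 2.43 - 1.720·0.823529 = 1.014
Σt over all 6·10 pixels = 569909/6375 ≈ 89.3974902
V = pitch²·Σt = 0.8²·569909/6375 = 57.214

t(1,5)=1.014 V=57.214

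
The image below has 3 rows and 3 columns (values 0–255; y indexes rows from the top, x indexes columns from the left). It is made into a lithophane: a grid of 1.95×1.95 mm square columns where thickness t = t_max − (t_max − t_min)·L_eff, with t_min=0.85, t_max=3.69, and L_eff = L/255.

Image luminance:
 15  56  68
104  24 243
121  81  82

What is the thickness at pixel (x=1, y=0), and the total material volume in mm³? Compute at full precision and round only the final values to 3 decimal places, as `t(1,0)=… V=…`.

span = t_max - t_min = 3.69 - 0.85 = 2.840
L(1,0) = 56, L_eff = 56/255 = 0.219608
t(1,0) = 3.69 - 2.840·0.219608 = 3.066
Σt over all 3·3 pixels = 621359/25500 ≈ 24.3670196
V = pitch²·Σt = 1.95²·621359/25500 = 92.656

t(1,0)=3.066 V=92.656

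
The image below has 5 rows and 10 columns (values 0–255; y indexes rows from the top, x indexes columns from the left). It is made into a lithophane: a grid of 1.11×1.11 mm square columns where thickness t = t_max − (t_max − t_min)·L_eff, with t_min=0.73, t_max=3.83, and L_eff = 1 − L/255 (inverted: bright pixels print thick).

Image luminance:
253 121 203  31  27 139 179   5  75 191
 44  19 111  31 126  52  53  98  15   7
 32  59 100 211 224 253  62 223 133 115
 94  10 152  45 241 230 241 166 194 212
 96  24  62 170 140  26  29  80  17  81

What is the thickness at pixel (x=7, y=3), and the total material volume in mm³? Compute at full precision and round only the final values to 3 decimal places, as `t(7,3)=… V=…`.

span = t_max - t_min = 3.83 - 0.73 = 3.100
L(7,3) = 166, L_eff = 1 - 166/255 = 0.349020 (inverted)
t(7,3) = 3.83 - 3.100·0.349020 = 2.748
Σt over all 5·10 pixels = 87879/850 ≈ 103.3870588
V = pitch²·Σt = 1.11²·87879/850 = 127.383

t(7,3)=2.748 V=127.383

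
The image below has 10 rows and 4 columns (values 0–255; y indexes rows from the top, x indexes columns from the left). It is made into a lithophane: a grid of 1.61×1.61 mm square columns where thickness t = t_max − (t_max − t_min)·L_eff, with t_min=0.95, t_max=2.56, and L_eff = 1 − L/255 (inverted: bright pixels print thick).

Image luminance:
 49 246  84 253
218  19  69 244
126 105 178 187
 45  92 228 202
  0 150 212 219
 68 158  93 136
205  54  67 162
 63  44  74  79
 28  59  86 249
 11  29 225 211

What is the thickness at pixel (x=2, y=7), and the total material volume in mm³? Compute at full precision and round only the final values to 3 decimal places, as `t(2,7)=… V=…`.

span = t_max - t_min = 2.56 - 0.95 = 1.610
L(2,7) = 74, L_eff = 1 - 74/255 = 0.709804 (inverted)
t(2,7) = 2.56 - 1.610·0.709804 = 1.417
Σt over all 10·4 pixels = 1778347/25500 ≈ 69.7390980
V = pitch²·Σt = 1.61²·1778347/25500 = 180.771

t(2,7)=1.417 V=180.771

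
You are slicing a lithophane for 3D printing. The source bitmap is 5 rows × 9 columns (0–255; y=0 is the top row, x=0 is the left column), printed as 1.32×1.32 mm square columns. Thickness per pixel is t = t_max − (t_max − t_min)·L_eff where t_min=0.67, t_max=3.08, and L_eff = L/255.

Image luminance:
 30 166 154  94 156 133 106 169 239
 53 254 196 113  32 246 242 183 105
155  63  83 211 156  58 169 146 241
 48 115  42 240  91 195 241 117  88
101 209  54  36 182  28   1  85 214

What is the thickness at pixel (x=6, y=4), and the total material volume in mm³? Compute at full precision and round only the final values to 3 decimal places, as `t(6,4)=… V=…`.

t(6,4)=3.071 V=142.034

span = t_max - t_min = 3.08 - 0.67 = 2.410
L(6,4) = 1, L_eff = 1/255 = 0.003922
t(6,4) = 3.08 - 2.410·0.003922 = 3.071
Σt over all 5·9 pixels = 103933/1275 ≈ 81.5160784
V = pitch²·Σt = 1.32²·103933/1275 = 142.034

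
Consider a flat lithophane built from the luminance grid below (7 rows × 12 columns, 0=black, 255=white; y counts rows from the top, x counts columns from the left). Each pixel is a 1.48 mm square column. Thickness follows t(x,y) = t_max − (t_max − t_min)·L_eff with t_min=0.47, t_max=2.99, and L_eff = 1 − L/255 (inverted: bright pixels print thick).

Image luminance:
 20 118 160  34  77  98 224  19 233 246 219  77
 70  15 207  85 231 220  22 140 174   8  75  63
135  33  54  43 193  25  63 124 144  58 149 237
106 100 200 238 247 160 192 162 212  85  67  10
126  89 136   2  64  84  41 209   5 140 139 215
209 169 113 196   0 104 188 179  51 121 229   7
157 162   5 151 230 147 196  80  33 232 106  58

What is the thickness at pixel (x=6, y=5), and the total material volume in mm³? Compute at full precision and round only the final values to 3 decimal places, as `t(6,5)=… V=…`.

span = t_max - t_min = 2.99 - 0.47 = 2.520
L(6,5) = 188, L_eff = 1 - 188/255 = 0.262745 (inverted)
t(6,5) = 2.99 - 2.520·0.262745 = 2.328
Σt over all 7·12 pixels = 59808/425 ≈ 140.7247059
V = pitch²·Σt = 1.48²·59808/425 = 308.243

t(6,5)=2.328 V=308.243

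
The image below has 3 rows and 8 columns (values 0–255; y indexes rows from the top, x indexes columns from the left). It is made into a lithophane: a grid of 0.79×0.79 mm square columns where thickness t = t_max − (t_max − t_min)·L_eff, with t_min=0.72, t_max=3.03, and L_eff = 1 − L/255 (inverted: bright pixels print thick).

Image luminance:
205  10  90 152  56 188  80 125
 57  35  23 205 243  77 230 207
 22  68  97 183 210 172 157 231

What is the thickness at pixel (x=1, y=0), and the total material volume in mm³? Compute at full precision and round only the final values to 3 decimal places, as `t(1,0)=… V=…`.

span = t_max - t_min = 3.03 - 0.72 = 2.310
L(1,0) = 10, L_eff = 1 - 10/255 = 0.960784 (inverted)
t(1,0) = 3.03 - 2.310·0.960784 = 0.811
Σt over all 3·8 pixels = 387351/8500 ≈ 45.5707059
V = pitch²·Σt = 0.79²·387351/8500 = 28.441

t(1,0)=0.811 V=28.441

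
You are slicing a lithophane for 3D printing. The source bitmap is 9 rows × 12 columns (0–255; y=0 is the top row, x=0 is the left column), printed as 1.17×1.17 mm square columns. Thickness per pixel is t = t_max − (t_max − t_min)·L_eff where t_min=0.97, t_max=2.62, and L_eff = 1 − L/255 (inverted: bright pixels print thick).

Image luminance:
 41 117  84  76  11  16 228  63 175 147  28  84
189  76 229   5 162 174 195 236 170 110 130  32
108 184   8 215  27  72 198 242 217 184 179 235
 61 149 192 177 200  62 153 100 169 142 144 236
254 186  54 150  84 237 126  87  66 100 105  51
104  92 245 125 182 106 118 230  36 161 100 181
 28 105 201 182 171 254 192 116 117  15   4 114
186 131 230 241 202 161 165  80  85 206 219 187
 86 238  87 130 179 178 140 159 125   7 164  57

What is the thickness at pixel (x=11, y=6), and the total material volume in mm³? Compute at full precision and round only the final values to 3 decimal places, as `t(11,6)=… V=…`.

span = t_max - t_min = 2.62 - 0.97 = 1.650
L(11,6) = 114, L_eff = 1 - 114/255 = 0.552941 (inverted)
t(11,6) = 2.62 - 1.650·0.552941 = 1.708
Σt over all 9·12 pixels = 170193/850 ≈ 200.2270588
V = pitch²·Σt = 1.17²·170193/850 = 274.091

t(11,6)=1.708 V=274.091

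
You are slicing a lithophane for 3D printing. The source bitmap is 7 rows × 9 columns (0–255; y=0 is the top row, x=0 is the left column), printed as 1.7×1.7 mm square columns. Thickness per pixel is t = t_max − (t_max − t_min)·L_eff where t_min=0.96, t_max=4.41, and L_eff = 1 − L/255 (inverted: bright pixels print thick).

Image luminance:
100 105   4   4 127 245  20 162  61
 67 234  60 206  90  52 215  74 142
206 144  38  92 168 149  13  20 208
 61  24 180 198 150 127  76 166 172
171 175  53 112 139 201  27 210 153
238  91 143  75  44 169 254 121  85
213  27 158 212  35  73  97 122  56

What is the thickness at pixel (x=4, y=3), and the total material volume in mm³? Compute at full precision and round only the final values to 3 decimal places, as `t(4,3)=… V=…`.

t(4,3)=2.989 V=472.495

span = t_max - t_min = 4.41 - 0.96 = 3.450
L(4,3) = 150, L_eff = 1 - 150/255 = 0.411765 (inverted)
t(4,3) = 4.41 - 3.450·0.411765 = 2.989
Σt over all 7·9 pixels = 138969/850 ≈ 163.4929412
V = pitch²·Σt = 1.7²·138969/850 = 472.495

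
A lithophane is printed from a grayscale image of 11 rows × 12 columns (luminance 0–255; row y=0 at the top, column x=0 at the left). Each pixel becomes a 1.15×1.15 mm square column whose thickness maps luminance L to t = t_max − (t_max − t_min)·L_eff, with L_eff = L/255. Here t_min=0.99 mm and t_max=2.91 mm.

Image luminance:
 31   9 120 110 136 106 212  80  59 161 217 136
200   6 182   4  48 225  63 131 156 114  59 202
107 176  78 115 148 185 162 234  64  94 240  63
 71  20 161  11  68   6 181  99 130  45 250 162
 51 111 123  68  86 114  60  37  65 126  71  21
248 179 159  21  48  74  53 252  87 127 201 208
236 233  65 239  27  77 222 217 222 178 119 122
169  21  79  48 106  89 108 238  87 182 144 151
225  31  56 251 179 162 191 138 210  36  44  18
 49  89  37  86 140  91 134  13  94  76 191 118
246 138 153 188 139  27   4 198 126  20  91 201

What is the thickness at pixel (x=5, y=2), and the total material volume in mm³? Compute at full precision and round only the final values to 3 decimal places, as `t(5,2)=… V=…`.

t(5,2)=1.517 V=350.708

span = t_max - t_min = 2.91 - 0.99 = 1.920
L(5,2) = 185, L_eff = 185/255 = 0.725490
t(5,2) = 2.91 - 1.920·0.725490 = 1.517
Σt over all 11·12 pixels = 563519/2125 ≈ 265.1854118
V = pitch²·Σt = 1.15²·563519/2125 = 350.708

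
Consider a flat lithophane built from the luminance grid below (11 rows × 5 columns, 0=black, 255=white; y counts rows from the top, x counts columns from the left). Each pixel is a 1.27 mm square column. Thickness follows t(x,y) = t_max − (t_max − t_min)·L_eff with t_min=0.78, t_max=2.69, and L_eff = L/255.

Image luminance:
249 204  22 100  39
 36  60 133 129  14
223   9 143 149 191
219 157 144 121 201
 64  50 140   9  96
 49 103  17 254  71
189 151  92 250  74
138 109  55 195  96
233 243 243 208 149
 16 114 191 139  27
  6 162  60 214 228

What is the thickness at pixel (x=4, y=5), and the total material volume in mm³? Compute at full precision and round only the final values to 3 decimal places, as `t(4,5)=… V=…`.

t(4,5)=2.158 V=154.328

span = t_max - t_min = 2.69 - 0.78 = 1.910
L(4,5) = 71, L_eff = 71/255 = 0.278431
t(4,5) = 2.69 - 1.910·0.278431 = 2.158
Σt over all 11·5 pixels = 813309/8500 ≈ 95.6834118
V = pitch²·Σt = 1.27²·813309/8500 = 154.328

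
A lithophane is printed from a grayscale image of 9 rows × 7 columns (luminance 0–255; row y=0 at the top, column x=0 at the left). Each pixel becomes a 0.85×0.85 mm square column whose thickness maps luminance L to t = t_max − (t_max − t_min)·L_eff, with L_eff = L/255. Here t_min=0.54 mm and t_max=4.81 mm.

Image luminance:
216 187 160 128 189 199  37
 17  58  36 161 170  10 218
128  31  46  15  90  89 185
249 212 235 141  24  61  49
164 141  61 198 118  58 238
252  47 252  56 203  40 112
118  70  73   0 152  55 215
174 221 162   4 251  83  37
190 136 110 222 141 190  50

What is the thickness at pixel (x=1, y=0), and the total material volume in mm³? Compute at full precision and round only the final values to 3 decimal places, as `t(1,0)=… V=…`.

span = t_max - t_min = 4.81 - 0.54 = 4.270
L(1,0) = 187, L_eff = 187/255 = 0.733333
t(1,0) = 4.81 - 4.270·0.733333 = 1.679
Σt over all 9·7 pixels = 72317/425 ≈ 170.1576471
V = pitch²·Σt = 0.85²·72317/425 = 122.939

t(1,0)=1.679 V=122.939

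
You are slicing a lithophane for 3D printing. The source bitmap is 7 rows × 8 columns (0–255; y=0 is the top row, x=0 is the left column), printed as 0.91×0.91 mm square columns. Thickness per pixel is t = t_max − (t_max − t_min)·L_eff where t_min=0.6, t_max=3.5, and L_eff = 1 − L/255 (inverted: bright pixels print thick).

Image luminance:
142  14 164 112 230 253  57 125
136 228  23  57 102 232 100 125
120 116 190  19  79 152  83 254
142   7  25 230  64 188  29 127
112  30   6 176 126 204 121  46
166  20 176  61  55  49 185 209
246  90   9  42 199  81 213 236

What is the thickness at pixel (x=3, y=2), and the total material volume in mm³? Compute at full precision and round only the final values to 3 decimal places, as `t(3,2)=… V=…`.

span = t_max - t_min = 3.5 - 0.6 = 2.900
L(3,2) = 19, L_eff = 1 - 19/255 = 0.925490 (inverted)
t(3,2) = 3.5 - 2.900·0.925490 = 0.816
Σt over all 7·8 pixels = 110.74
V = pitch²·Σt = 0.91²·110.74 = 91.704

t(3,2)=0.816 V=91.704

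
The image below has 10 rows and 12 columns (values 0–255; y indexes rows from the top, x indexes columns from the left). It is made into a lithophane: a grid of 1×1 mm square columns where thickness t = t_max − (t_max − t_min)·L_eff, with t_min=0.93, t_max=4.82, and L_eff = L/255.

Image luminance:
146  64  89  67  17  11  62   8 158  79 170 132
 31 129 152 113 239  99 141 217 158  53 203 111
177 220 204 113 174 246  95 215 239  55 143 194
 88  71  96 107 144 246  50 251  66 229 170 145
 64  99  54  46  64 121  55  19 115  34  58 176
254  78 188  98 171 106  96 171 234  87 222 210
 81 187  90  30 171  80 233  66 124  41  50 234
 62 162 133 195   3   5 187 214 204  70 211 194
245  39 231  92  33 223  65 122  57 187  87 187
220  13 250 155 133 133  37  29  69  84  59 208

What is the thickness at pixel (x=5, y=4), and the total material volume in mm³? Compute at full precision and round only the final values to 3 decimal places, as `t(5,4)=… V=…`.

span = t_max - t_min = 4.82 - 0.93 = 3.890
L(5,4) = 121, L_eff = 121/255 = 0.474510
t(5,4) = 4.82 - 3.890·0.474510 = 2.974
Σt over all 10·12 pixels = 736626/2125 ≈ 346.6475294
V = pitch²·Σt = 1²·736626/2125 = 346.648

t(5,4)=2.974 V=346.648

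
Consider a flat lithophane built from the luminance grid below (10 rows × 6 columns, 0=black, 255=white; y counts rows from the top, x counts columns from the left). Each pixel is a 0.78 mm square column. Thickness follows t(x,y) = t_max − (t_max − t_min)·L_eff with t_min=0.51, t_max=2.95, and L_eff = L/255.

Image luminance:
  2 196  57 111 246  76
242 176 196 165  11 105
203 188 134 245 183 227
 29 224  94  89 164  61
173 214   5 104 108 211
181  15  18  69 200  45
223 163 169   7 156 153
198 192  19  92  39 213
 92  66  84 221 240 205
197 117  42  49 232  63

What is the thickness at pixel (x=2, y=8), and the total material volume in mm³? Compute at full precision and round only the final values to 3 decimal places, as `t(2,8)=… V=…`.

span = t_max - t_min = 2.95 - 0.51 = 2.440
L(2,8) = 84, L_eff = 84/255 = 0.329412
t(2,8) = 2.95 - 2.440·0.329412 = 2.146
Σt over all 10·6 pixels = 640436/6375 ≈ 100.4605490
V = pitch²·Σt = 0.78²·640436/6375 = 61.120

t(2,8)=2.146 V=61.120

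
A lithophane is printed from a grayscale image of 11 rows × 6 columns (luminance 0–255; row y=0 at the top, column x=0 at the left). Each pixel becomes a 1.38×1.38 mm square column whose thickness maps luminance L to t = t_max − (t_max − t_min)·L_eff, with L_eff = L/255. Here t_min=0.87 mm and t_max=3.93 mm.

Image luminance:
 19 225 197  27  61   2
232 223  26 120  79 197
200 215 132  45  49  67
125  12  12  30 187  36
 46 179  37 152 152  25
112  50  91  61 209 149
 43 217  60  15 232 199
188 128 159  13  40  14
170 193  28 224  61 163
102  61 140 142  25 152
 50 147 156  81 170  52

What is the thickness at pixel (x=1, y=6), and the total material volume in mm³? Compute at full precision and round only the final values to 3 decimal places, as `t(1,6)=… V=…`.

t(1,6)=1.326 V=329.286

span = t_max - t_min = 3.93 - 0.87 = 3.060
L(1,6) = 217, L_eff = 217/255 = 0.850980
t(1,6) = 3.93 - 3.060·0.850980 = 1.326
Σt over all 11·6 pixels = 172.908
V = pitch²·Σt = 1.38²·172.908 = 329.286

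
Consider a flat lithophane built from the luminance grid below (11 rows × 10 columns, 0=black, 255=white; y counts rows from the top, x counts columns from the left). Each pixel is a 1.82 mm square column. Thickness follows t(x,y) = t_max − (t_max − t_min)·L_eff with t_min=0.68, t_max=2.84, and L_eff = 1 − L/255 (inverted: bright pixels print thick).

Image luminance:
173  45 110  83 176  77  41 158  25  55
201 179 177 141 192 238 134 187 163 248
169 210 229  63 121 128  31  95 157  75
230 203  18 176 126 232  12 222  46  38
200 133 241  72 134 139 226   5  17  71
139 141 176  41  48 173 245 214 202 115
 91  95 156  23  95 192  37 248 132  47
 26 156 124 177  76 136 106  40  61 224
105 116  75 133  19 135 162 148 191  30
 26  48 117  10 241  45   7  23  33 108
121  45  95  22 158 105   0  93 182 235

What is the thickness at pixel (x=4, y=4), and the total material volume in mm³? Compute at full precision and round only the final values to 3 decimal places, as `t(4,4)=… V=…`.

span = t_max - t_min = 2.84 - 0.68 = 2.160
L(4,4) = 134, L_eff = 1 - 134/255 = 0.474510 (inverted)
t(4,4) = 2.84 - 2.160·0.474510 = 1.815
Σt over all 11·10 pixels = 396298/2125 ≈ 186.4931765
V = pitch²·Σt = 1.82²·396298/2125 = 617.740

t(4,4)=1.815 V=617.740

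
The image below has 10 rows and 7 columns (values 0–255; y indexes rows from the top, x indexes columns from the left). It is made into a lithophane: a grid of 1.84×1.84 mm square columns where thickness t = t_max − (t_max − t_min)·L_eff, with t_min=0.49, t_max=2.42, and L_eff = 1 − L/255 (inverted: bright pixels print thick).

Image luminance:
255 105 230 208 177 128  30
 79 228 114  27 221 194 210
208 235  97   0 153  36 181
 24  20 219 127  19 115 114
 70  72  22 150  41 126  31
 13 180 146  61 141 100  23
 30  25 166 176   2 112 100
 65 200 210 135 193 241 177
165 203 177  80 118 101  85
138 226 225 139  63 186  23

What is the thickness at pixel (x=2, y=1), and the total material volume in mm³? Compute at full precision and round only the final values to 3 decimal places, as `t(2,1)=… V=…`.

span = t_max - t_min = 2.42 - 0.49 = 1.930
L(2,1) = 114, L_eff = 1 - 114/255 = 0.552941 (inverted)
t(2,1) = 2.42 - 1.930·0.552941 = 1.353
Σt over all 10·7 pixels = 850671/8500 ≈ 100.0789412
V = pitch²·Σt = 1.84²·850671/8500 = 338.827

t(2,1)=1.353 V=338.827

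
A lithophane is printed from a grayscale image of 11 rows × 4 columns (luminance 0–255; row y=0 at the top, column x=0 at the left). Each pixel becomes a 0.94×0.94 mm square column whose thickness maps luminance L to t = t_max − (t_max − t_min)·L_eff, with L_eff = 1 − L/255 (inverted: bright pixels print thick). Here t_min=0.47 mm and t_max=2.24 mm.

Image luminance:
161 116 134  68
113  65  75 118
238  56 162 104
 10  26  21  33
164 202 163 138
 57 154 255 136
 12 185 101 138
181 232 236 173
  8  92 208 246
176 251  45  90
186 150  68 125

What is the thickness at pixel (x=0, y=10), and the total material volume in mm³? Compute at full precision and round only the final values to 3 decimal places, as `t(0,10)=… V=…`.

span = t_max - t_min = 2.24 - 0.47 = 1.770
L(0,10) = 186, L_eff = 1 - 186/255 = 0.270588 (inverted)
t(0,10) = 2.24 - 1.770·0.270588 = 1.761
Σt over all 11·4 pixels = 127607/2125 ≈ 60.0503529
V = pitch²·Σt = 0.94²·127607/2125 = 53.060

t(0,10)=1.761 V=53.060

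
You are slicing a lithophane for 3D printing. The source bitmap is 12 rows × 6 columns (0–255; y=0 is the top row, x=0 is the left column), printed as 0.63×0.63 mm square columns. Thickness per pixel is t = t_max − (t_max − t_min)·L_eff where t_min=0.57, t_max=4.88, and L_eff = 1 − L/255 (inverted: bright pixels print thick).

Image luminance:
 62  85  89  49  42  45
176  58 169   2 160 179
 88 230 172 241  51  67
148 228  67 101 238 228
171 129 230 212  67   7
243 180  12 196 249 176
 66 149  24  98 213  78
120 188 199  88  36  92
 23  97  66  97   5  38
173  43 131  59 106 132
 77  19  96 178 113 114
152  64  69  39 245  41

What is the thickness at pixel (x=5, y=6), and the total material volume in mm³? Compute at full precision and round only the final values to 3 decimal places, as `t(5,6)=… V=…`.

t(5,6)=1.888 V=72.472

span = t_max - t_min = 4.88 - 0.57 = 4.310
L(5,6) = 78, L_eff = 1 - 78/255 = 0.694118 (inverted)
t(5,6) = 4.88 - 4.310·0.694118 = 1.888
Σt over all 12·6 pixels = 931229/5100 ≈ 182.5939216
V = pitch²·Σt = 0.63²·931229/5100 = 72.472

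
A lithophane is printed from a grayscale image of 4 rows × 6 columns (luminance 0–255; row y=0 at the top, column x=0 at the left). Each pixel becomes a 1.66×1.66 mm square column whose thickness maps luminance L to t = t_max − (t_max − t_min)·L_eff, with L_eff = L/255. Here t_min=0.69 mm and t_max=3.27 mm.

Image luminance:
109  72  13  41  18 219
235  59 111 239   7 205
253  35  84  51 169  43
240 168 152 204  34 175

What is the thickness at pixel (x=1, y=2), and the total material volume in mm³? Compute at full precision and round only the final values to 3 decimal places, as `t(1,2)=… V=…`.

span = t_max - t_min = 3.27 - 0.69 = 2.580
L(1,2) = 35, L_eff = 35/255 = 0.137255
t(1,2) = 3.27 - 2.580·0.137255 = 2.916
Σt over all 4·6 pixels = 103646/2125 ≈ 48.7745882
V = pitch²·Σt = 1.66²·103646/2125 = 134.403

t(1,2)=2.916 V=134.403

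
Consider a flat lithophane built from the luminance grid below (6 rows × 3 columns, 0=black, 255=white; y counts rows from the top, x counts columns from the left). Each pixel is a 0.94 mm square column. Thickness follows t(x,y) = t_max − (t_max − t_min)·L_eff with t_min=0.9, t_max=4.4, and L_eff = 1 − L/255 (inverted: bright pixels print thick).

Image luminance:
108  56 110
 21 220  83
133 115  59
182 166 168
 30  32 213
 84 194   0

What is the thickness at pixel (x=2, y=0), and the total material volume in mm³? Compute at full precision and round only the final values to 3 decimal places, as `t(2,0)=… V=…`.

t(2,0)=2.410 V=38.255

span = t_max - t_min = 4.4 - 0.9 = 3.500
L(2,0) = 110, L_eff = 1 - 110/255 = 0.568627 (inverted)
t(2,0) = 4.4 - 3.500·0.568627 = 2.410
Σt over all 6·3 pixels = 736/17 ≈ 43.2941176
V = pitch²·Σt = 0.94²·736/17 = 38.255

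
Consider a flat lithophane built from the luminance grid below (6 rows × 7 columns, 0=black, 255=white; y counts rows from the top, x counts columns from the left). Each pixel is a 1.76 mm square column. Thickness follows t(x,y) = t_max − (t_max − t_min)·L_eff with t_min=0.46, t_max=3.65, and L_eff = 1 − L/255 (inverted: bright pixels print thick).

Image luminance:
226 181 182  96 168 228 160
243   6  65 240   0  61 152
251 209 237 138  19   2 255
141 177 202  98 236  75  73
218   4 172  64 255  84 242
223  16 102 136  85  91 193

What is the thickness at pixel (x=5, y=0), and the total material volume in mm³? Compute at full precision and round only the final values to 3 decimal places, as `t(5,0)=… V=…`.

span = t_max - t_min = 3.65 - 0.46 = 3.190
L(5,0) = 228, L_eff = 1 - 228/255 = 0.105882 (inverted)
t(5,0) = 3.65 - 3.190·0.105882 = 3.312
Σt over all 6·7 pixels = 401429/4250 ≈ 94.4538824
V = pitch²·Σt = 1.76²·401429/4250 = 292.580

t(5,0)=3.312 V=292.580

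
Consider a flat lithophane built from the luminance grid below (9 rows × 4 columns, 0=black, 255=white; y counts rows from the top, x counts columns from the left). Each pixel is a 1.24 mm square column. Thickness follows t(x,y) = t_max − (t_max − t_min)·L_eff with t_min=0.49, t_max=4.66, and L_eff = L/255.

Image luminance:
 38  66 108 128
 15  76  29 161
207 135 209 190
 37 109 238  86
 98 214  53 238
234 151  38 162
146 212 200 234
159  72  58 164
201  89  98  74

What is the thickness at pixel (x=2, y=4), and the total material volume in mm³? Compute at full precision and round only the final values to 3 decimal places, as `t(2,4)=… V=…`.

span = t_max - t_min = 4.66 - 0.49 = 4.170
L(2,4) = 53, L_eff = 53/255 = 0.207843
t(2,4) = 4.66 - 4.170·0.207843 = 3.793
Σt over all 9·4 pixels = 768907/8500 ≈ 90.4596471
V = pitch²·Σt = 1.24²·768907/8500 = 139.091

t(2,4)=3.793 V=139.091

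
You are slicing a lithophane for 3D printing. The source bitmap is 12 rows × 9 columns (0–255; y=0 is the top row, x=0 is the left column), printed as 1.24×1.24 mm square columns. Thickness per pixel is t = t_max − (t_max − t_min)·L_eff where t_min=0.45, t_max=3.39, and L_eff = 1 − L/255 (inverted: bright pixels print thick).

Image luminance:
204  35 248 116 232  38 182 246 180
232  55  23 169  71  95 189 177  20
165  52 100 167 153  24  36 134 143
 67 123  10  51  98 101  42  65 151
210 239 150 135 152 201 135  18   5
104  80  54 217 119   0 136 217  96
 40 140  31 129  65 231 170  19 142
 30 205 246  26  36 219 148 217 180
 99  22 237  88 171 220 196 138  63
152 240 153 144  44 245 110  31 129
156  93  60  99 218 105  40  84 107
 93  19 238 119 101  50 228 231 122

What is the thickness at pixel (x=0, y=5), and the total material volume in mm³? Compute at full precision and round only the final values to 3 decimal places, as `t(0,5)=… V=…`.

span = t_max - t_min = 3.39 - 0.45 = 2.940
L(0,5) = 104, L_eff = 1 - 104/255 = 0.592157 (inverted)
t(0,5) = 3.39 - 2.940·0.592157 = 1.649
Σt over all 12·9 pixels = 862219/4250 ≈ 202.8750588
V = pitch²·Σt = 1.24²·862219/4250 = 311.941

t(0,5)=1.649 V=311.941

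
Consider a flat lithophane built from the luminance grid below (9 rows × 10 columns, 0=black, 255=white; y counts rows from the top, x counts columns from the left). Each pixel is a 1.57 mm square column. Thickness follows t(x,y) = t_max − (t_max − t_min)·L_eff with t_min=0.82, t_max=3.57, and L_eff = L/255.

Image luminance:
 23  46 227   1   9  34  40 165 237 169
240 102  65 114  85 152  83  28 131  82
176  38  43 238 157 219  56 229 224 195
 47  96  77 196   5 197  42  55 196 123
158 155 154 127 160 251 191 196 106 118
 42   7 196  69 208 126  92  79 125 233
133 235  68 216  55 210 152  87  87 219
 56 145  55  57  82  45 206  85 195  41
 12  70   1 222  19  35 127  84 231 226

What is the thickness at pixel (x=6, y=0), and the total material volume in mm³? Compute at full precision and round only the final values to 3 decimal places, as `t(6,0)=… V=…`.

t(6,0)=3.139 V=502.465

span = t_max - t_min = 3.57 - 0.82 = 2.750
L(6,0) = 40, L_eff = 40/255 = 0.156863
t(6,0) = 3.57 - 2.750·0.156863 = 3.139
Σt over all 9·10 pixels = 41585/204 ≈ 203.8480392
V = pitch²·Σt = 1.57²·41585/204 = 502.465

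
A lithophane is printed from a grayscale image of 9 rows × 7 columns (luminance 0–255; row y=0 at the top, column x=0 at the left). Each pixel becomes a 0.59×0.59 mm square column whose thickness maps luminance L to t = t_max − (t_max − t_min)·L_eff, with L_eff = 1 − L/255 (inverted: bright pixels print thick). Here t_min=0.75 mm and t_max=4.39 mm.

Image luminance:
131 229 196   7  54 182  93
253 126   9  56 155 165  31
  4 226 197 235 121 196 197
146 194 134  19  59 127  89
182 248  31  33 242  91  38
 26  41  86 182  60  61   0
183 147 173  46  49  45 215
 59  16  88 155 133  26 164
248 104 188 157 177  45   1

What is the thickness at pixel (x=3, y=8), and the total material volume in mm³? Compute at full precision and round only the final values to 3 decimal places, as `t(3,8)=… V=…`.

span = t_max - t_min = 4.39 - 0.75 = 3.640
L(3,8) = 157, L_eff = 1 - 157/255 = 0.384314 (inverted)
t(3,8) = 4.39 - 3.640·0.384314 = 2.991
Σt over all 9·7 pixels = 1295973/8500 ≈ 152.4674118
V = pitch²·Σt = 0.59²·1295973/8500 = 53.074

t(3,8)=2.991 V=53.074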